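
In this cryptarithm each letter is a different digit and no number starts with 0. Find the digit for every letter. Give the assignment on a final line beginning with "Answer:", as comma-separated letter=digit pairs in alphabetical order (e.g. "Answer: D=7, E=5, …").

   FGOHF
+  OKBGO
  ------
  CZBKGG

Step 1. [C] C is the leading digit of a 6-digit sum of two 5-digit numbers; the final carry is exactly 1. So C=1.
Step 2. [col 1: F + O ≡ G (mod 10)] O=7 is one option consistent with column 1 (F + O ≡ G (mod 10), carry-in 0) — take it. So O=7.
Step 3. [col 1: F + O ≡ G (mod 10)] column 1 (F + O ≡ G (mod 10), carry-in 0) doesn't pin F yet; pick F=5 and continue, so F=5.
Step 4. [col 1: F + O ≡ G (mod 10)] in column 1 we have F+O≡G with carry-in 0; given F=5, O=7 and digits 1,5,7 already taken and all letters distinct, that pins G to 2 ⇒ G=2.
Step 5. [col 2: H + G ≡ G (mod 10)] in column 2 we have H+G≡G with carry-in 1; given G=2 and digits 1,2,5,7 already taken and all letters distinct, that pins H to 9, so H=9.
Step 6. [col 3: O + B ≡ K (mod 10)] column 3 (O + B ≡ K (mod 10), carry-in 1) doesn't pin B yet; pick B=0 and continue, so B=0.
Step 7. [col 3: O + B ≡ K (mod 10)] column 3: given O=7, B=0, carry-in 1, and digits 0,1,2,5,7,9 already taken and all letters distinct, O+B≡K (mod 10) forces K=8. So K=8.
Step 8. [col 5: F + O ≡ Z (mod 10)] from column 5 (F=5, O=7, carry-in 1, digits 0,1,2,5,7,8,9 already taken and all letters distinct): Z must equal 3. So Z=3.

Answer: B=0, C=1, F=5, G=2, H=9, K=8, O=7, Z=3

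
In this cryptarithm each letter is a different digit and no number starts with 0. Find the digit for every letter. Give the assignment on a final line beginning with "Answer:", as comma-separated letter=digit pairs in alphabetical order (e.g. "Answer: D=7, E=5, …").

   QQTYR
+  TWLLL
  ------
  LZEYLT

Step 1. [col 1: R + L ≡ T (mod 10)] T=9 is one option consistent with column 1 (R + L ≡ T (mod 10), carry-in 0) — take it ⇒ T=9.
Step 2. [col 1: R + L ≡ T (mod 10)] several values work for R in column 1 (R + L ≡ T (mod 10), carry-in 0); try R=8. So R=8.
Step 3. [col 1: R + L ≡ T (mod 10)] column 1: given R=8, T=9, carry-in 0, and digits 8,9 already taken and all letters distinct, R+L≡T (mod 10) forces L=1. So L=1.
Step 4. [col 2: Y + L ≡ L (mod 10)] column 2: given L=1, carry-in 0, and digits 1,8,9 already taken and all letters distinct, Y+L≡L (mod 10) forces Y=0 ⇒ Y=0.
Step 5. [col 4: Q + W ≡ E (mod 10)] no forcing yet in column 4 (carry-in 1); W=2 is free and consistent — try it ⇒ W=2.
Step 6. [col 4: Q + W ≡ E (mod 10)] column 4 (Q + W ≡ E (mod 10), carry-in 1) doesn't pin Q yet; pick Q=4 and continue. So Q=4.
Step 7. [col 4: Q + W ≡ E (mod 10)] column 4: given Q=4, W=2, carry-in 1, and digits 0,1,2,4,8,9 already taken and all letters distinct, Q+W≡E (mod 10) forces E=7, so E=7.
Step 8. [col 5: Q + T ≡ Z (mod 10)] from column 5 (Q=4, T=9, carry-in 0, digits 0,1,2,4,7,8,9 already taken and all letters distinct): Z must equal 3, so Z=3.

Answer: E=7, L=1, Q=4, R=8, T=9, W=2, Y=0, Z=3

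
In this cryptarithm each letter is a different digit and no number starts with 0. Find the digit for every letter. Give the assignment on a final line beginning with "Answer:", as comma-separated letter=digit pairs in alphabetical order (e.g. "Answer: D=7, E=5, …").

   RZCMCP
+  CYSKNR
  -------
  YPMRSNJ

Step 1. [Y] Y is the leading digit of a 7-digit sum of two 6-digit numbers; the final carry is exactly 1. So Y=1.
Step 2. [col 1: P + R ≡ J (mod 10)] R=7 is one option consistent with column 1 (P + R ≡ J (mod 10), carry-in 0) — take it. So R=7.
Step 3. [col 1: P + R ≡ J (mod 10)] column 1 (P + R ≡ J (mod 10), carry-in 0) doesn't pin J yet; pick J=3 and continue ⇒ J=3.
Step 4. [col 1: P + R ≡ J (mod 10)] in column 1 we have P+R≡J with carry-in 0; given R=7, J=3 and digits 1,3,7 already taken and all letters distinct, that pins P to 6, so P=6.
Step 5. [col 2: C + N ≡ N (mod 10)] in column 2 we have C+N≡N with carry-in 1; given nothing yet and digits 1,3,6,7 already taken and all letters distinct, that pins C to 9, so C=9.
Step 6. [col 2: C + N ≡ N (mod 10)] N=4 is one option consistent with column 2 (C + N ≡ N (mod 10), carry-in 1) — take it, so N=4.
Step 7. [col 3: M + K ≡ S (mod 10)] from column 3 (nothing yet, carry-in 1, digits 1,3,4,6,7,9 already taken and all letters distinct): S must equal 8 ⇒ S=8.
Step 8. [col 3: M + K ≡ S (mod 10)] column 3 (M + K ≡ S (mod 10), carry-in 1) doesn't pin M yet; pick M=2 and continue ⇒ M=2.
Step 9. [col 3: M + K ≡ S (mod 10)] from column 3 (M=2, S=8, carry-in 1, digits 1,2,3,4,6,7,8,9 already taken and all letters distinct): K must equal 5, so K=5.
Step 10. [col 5: Z + Y ≡ M (mod 10)] in column 5 we have Z+Y≡M with carry-in 1; given Y=1, M=2 and digits 1,2,3,4,5,6,7,8,9 already taken and all letters distinct, that pins Z to 0. So Z=0.

Answer: C=9, J=3, K=5, M=2, N=4, P=6, R=7, S=8, Y=1, Z=0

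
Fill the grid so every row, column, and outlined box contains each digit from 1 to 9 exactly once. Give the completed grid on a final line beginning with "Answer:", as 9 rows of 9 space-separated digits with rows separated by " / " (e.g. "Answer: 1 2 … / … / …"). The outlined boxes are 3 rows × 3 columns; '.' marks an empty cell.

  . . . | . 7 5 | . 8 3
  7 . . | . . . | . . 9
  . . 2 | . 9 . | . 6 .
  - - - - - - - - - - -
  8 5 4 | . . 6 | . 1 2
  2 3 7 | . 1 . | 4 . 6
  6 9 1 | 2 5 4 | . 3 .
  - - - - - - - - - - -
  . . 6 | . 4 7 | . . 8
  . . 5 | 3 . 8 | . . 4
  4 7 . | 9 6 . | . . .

Step 1. [r2c5∈{2,3,8}] across col 5, 8 lands solely at r2c5, so r2c5=8.
Step 2. [r1c7∈{1,2}] across row 1, 2 lands solely at r1c7. So r1c7=2.
Step 3. [r4c7∈{7,9}] r4c7 is the only open cell in row 4 admitting 9. So r4c7=9.
Step 4. [r3c1∈{1,3,5}] 5 has one home in col 1: r3c1. So r3c1=5.
Step 5. [r9c9∈{1,5}] 5 has one home in col 9: r9c9, so r9c9=5.
Step 6. [r3c9∈{1,7}] r3c9 is the only open cell in col 9 admitting 1 ⇒ r3c9=1.
Step 7. [r7c1∈{1,3,9}] in col 1, 3 fits only at r7c1. So r7c1=3.
Step 8. [r7c7∈{1}] r7c7 is down to just 1, so r7c7=1.
Step 9. [r8c8∈{2,7,9}] r8c8 is the only open cell in col 8 admitting 7. So r8c8=7.
Step 10. [r2c8∈{4,5}] in col 8, 4 fits only at r2c8, so r2c8=4.
Step 11. [r2c6∈{1,2,3}] row 2 places 2 nowhere but r2c6 ⇒ r2c6=2.
Step 12. [r8c1∈{1,9}] in row 8, 9 fits only at r8c1. So r8c1=9.
Step 13. [r8c2∈{1,2}] 1 has one home in row 8: r8c2, so r8c2=1.
Step 14. [r2c4∈{1,6}] 1 has one home in row 2: r2c4. So r2c4=1.
Step 15. [r1c4∈{4,6}] across col 4, 6 lands solely at r1c4 ⇒ r1c4=6.
Step 16. [r1c2∈{4}] nothing but 4 survives at r1c2, so r1c2=4.
Step 17. [r7c2∈{2}] only 2 remains possible at r7c2 ⇒ r7c2=2.
Step 18. [r3c7∈{7}] r3c7 is down to just 7, so r3c7=7.
Step 19. [r9c8∈{2}] only 2 remains possible at r9c8, so r9c8=2.
Step 20. [r5c6∈{9}] r5c6 is down to just 9. So r5c6=9.
Step 21. [r2c7∈{5}] nothing but 5 survives at r2c7 ⇒ r2c7=5.
Step 22. [r9c6∈{1}] r9c6 has the single candidate 1 ⇒ r9c6=1.
Step 23. [r7c8∈{9}] only 9 remains possible at r7c8 ⇒ r7c8=9.
Step 24. [r3c6∈{3}] r3c6 has the single candidate 3, so r3c6=3.
Step 25. [r2c2∈{6}] r2c2's peers cover all but 6. So r2c2=6.
Step 26. [r9c7∈{3}] r9c7 has the single candidate 3, so r9c7=3.
Step 27. [r4c4∈{7}] r4c4 is down to just 7, so r4c4=7.
Step 28. [r8c5∈{2}] r8c5's peers cover all but 2. So r8c5=2.
Step 29. [r7c4∈{5}] only 5 remains possible at r7c4, so r7c4=5.
Step 30. [r6c9∈{7}] nothing but 7 survives at r6c9. So r6c9=7.
Step 31. [r8c7∈{6}] r8c7's peers cover all but 6. So r8c7=6.
Step 32. [r3c2∈{8}] r3c2 is down to just 8, so r3c2=8.
Step 33. [r5c4∈{8}] nothing but 8 survives at r5c4 ⇒ r5c4=8.
Step 34. [r1c1∈{1}] r1c1 has the single candidate 1, so r1c1=1.
Step 35. [r1c3∈{9}] r1c3 is down to just 9, so r1c3=9.
Step 36. [r4c5∈{3}] only 3 remains possible at r4c5. So r4c5=3.
Step 37. [r2c3∈{3}] nothing but 3 survives at r2c3, so r2c3=3.
Step 38. [r9c3∈{8}] only 8 remains possible at r9c3, so r9c3=8.
Step 39. [r3c4∈{4}] r3c4 has the single candidate 4 ⇒ r3c4=4.
Step 40. [r6c7∈{8}] nothing but 8 survives at r6c7 ⇒ r6c7=8.
Step 41. [r5c8∈{5}] r5c8's peers cover all but 5, so r5c8=5.

Answer: 1 4 9 6 7 5 2 8 3 / 7 6 3 1 8 2 5 4 9 / 5 8 2 4 9 3 7 6 1 / 8 5 4 7 3 6 9 1 2 / 2 3 7 8 1 9 4 5 6 / 6 9 1 2 5 4 8 3 7 / 3 2 6 5 4 7 1 9 8 / 9 1 5 3 2 8 6 7 4 / 4 7 8 9 6 1 3 2 5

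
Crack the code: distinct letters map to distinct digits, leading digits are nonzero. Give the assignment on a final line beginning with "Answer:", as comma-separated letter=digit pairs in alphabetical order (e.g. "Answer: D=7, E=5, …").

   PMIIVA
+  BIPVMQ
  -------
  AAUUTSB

Step 1. [col 1: A + Q ≡ B (mod 10)] several values work for Q in column 1 (A + Q ≡ B (mod 10), carry-in 0); try Q=7, so Q=7.
Step 2. [col 1: A + Q ≡ B (mod 10)] no forcing yet in column 1 (carry-in 0); A=1 is free and consistent — try it, so A=1.
Step 3. [col 1: A + Q ≡ B (mod 10)] in column 1 we have A+Q≡B with carry-in 0; given A=1, Q=7 and digits 1,7 already taken and all letters distinct, that pins B to 8 ⇒ B=8.
Step 4. [col 2: V + M ≡ S (mod 10)] no forcing yet in column 2 (carry-in 0); M=4 is free and consistent — try it. So M=4.
Step 5. [col 2: V + M ≡ S (mod 10)] several values work for V in column 2 (V + M ≡ S (mod 10), carry-in 0); try V=6. So V=6.
Step 6. [col 2: V + M ≡ S (mod 10)] column 2: given V=6, M=4, carry-in 0, and digits 1,4,6,7,8 already taken and all letters distinct, V+M≡S (mod 10) forces S=0, so S=0.
Step 7. [col 3: I + V ≡ T (mod 10)] column 3 (I + V ≡ T (mod 10), carry-in 1) doesn't pin T yet; pick T=2 and continue. So T=2.
Step 8. [col 3: I + V ≡ T (mod 10)] column 3 reads I+V+carry(1)=T with V=6, T=2; with digits 0,1,2,4,6,7,8 already taken and all letters distinct, the only value for I is 5, so I=5.
Step 9. [col 4: I + P ≡ U (mod 10)] column 4 reads I+P+carry(1)=U with I=5; with digits 0,1,2,4,5,6,7,8 already taken and all letters distinct, the only value for U is 9, so U=9.
Step 10. [col 4: I + P ≡ U (mod 10)] column 4: given I=5, U=9, carry-in 1, and digits 0,1,2,4,5,6,7,8,9 already taken and all letters distinct, I+P≡U (mod 10) forces P=3 ⇒ P=3.

Answer: A=1, B=8, I=5, M=4, P=3, Q=7, S=0, T=2, U=9, V=6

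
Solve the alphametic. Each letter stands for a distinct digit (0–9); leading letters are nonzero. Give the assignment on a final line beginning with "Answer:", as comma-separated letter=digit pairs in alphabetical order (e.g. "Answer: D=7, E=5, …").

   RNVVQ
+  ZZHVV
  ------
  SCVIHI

Step 1. [S] S is the leading digit of a 6-digit sum of two 5-digit numbers; the final carry is exactly 1, so S=1.
Step 2. [col 1: Q + V ≡ I (mod 10)] column 1 (Q + V ≡ I (mod 10), carry-in 0) doesn't pin V yet; pick V=7 and continue. So V=7.
Step 3. [col 1: Q + V ≡ I (mod 10)] column 1 (Q + V ≡ I (mod 10), carry-in 0) doesn't pin Q yet; pick Q=6 and continue, so Q=6.
Step 4. [col 1: Q + V ≡ I (mod 10)] column 1: given Q=6, V=7, carry-in 0, and digits 1,6,7 already taken and all letters distinct, Q+V≡I (mod 10) forces I=3. So I=3.
Step 5. [col 2: V + V ≡ H (mod 10)] column 2: given V=7, carry-in 1, and digits 1,3,6,7 already taken and all letters distinct, V+V≡H (mod 10) forces H=5. So H=5.
Step 6. [col 4: N + Z ≡ V (mod 10)] column 4 (N + Z ≡ V (mod 10), carry-in 1) doesn't pin N yet; pick N=4 and continue ⇒ N=4.
Step 7. [col 4: N + Z ≡ V (mod 10)] from column 4 (N=4, V=7, carry-in 1, digits 1,3,4,5,6,7 already taken and all letters distinct): Z must equal 2. So Z=2.
Step 8. [col 5: R + Z ≡ C (mod 10)] column 5: given Z=2, carry-in 0, and digits 1,2,3,4,5,6,7 already taken and all letters distinct, R+Z≡C (mod 10) forces R=8 ⇒ R=8.
Step 9. [col 5: R + Z ≡ C (mod 10)] column 5: given R=8, Z=2, carry-in 0, and digits 1,2,3,4,5,6,7,8 already taken and all letters distinct, R+Z≡C (mod 10) forces C=0, so C=0.

Answer: C=0, H=5, I=3, N=4, Q=6, R=8, S=1, V=7, Z=2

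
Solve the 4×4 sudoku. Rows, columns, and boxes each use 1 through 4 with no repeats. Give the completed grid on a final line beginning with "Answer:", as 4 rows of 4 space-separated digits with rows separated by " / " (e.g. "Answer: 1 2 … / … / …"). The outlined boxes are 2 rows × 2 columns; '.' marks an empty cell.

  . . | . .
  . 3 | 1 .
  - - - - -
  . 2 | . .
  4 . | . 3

Step 1. [r2c4∈{2,4}] 4 has one home in row 2: r2c4. So r2c4=4.
Step 2. [r1c4∈{2}] only 2 remains possible at r1c4, so r1c4=2.
Step 3. [r1c1∈{1}] nothing but 1 survives at r1c1 ⇒ r1c1=1.
Step 4. [r3c4∈{1}] only 1 remains possible at r3c4 ⇒ r3c4=1.
Step 5. [r3c3∈{4}] r3c3's peers cover all but 4. So r3c3=4.
Step 6. [r4c3∈{2}] r4c3 is down to just 2 ⇒ r4c3=2.
Step 7. [r1c2∈{4}] r1c2 is down to just 4. So r1c2=4.
Step 8. [r1c3∈{3}] r1c3 has the single candidate 3 ⇒ r1c3=3.
Step 9. [r2c1∈{2}] only 2 remains possible at r2c1. So r2c1=2.
Step 10. [r4c2∈{1}] only 1 remains possible at r4c2 ⇒ r4c2=1.
Step 11. [r3c1∈{3}] nothing but 3 survives at r3c1. So r3c1=3.

Answer: 1 4 3 2 / 2 3 1 4 / 3 2 4 1 / 4 1 2 3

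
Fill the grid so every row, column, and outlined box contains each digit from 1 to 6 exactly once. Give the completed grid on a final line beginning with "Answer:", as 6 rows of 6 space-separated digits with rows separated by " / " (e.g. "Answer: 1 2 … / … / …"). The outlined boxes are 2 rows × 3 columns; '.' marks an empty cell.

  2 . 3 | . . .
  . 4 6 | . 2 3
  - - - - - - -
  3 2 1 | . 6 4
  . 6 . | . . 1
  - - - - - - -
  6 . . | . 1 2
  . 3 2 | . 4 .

Step 1. [r3c4∈{5}] nothing but 5 survives at r3c4 ⇒ r3c4=5.
Step 2. [r2c1∈{1,5}] across row 2, 5 lands solely at r2c1, so r2c1=5.
Step 3. [r4c3∈{4,5}] across row 4, 5 lands solely at r4c3, so r4c3=5.
Step 4. [r1c4∈{1,4,6}] row 1 places 4 nowhere but r1c4 ⇒ r1c4=4.
Step 5. [r1c6∈{5,6}] 6 has one home in row 1: r1c6 ⇒ r1c6=6.
Step 6. [r4c4∈{2,3}] across row 4, 2 lands solely at r4c4, so r4c4=2.
Step 7. [r1c2∈{1}] only 1 remains possible at r1c2. So r1c2=1.
Step 8. [r1c5∈{5}] r1c5's peers cover all but 5, so r1c5=5.
Step 9. [r4c5∈{3}] only 3 remains possible at r4c5, so r4c5=3.
Step 10. [r5c4∈{3}] r5c4's peers cover all but 3, so r5c4=3.
Step 11. [r2c4∈{1}] only 1 remains possible at r2c4 ⇒ r2c4=1.
Step 12. [r6c4∈{6}] r6c4's peers cover all but 6, so r6c4=6.
Step 13. [r6c1∈{1}] r6c1's peers cover all but 1 ⇒ r6c1=1.
Step 14. [r4c1∈{4}] r4c1 is down to just 4. So r4c1=4.
Step 15. [r5c3∈{4}] r5c3 has the single candidate 4 ⇒ r5c3=4.
Step 16. [r6c6∈{5}] only 5 remains possible at r6c6 ⇒ r6c6=5.
Step 17. [r5c2∈{5}] nothing but 5 survives at r5c2, so r5c2=5.

Answer: 2 1 3 4 5 6 / 5 4 6 1 2 3 / 3 2 1 5 6 4 / 4 6 5 2 3 1 / 6 5 4 3 1 2 / 1 3 2 6 4 5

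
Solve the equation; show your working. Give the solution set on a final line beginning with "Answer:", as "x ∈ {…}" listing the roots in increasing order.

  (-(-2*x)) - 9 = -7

Step 1. [(-(-2*x)) - 9 = -7] add 9: x sits inside (… - 9) ⇒ sub: -(-2*x) = 2.
Step 2. [-(-2*x) = 2] LHS negated; negate both sides ⇒ neg: -2*x = -2.
Step 3. [-2*x = -2] divide by the outer -2. So div: x = 1.

Answer: x ∈ {1}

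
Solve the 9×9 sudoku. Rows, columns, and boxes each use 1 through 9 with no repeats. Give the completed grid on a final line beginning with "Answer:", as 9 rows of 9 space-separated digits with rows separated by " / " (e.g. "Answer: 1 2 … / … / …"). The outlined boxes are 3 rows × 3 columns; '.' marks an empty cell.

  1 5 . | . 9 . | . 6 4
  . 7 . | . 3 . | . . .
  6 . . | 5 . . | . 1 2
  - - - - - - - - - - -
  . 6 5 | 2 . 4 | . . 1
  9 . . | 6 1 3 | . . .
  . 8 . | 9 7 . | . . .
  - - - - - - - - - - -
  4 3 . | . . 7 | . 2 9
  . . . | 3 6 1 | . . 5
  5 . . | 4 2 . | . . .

Step 1. [r2c9∈{8}] nothing but 8 survives at r2c9, so r2c9=8.
Step 2. [r3c7∈{3,7,9}] r3c7 is the only open cell in row 3 admitting 7 ⇒ r3c7=7.
Step 3. [r8c1∈{2,7,8}] 8 has one home in col 1: r8c1, so r8c1=8.
Step 4. [r2c3∈{2,4,9}] across row 2, 4 lands solely at r2c3. So r2c3=4.
Step 5. [r3c6∈{8}] nothing but 8 survives at r3c6. So r3c6=8.
Step 6. [r9c2∈{1,9}] col 2 places 1 nowhere but r9c2, so r9c2=1.
Step 7. [r1c7∈{3}] r1c7 has the single candidate 3 ⇒ r1c7=3.
Step 8. [r5c9∈{7}] only 7 remains possible at r5c9 ⇒ r5c9=7.
Step 9. [r5c3∈{2}] r5c3's peers cover all but 2, so r5c3=2.
Step 10. [r6c1∈{3}] nothing but 3 survives at r6c1 ⇒ r6c1=3.
Step 11. [r4c5∈{8}] r4c5 has the single candidate 8, so r4c5=8.
Step 12. [r6c7∈{2,4,5,6}] across row 6, 2 lands solely at r6c7, so r6c7=2.
Step 13. [r6c8∈{4,5}] row 6 places 4 nowhere but r6c8, so r6c8=4.
Step 14. [r7c3∈{6}] r7c3 has the single candidate 6. So r7c3=6.
Step 15. [r8c8∈{7}] r8c8 has the single candidate 7. So r8c8=7.
Step 16. [r8c3∈{9}] r8c3 has the single candidate 9. So r8c3=9.
Step 17. [r9c7∈{6,8}] across col 7, 6 lands solely at r9c7. So r9c7=6.
Step 18. [r9c8∈{3,8}] across row 9, 8 lands solely at r9c8, so r9c8=8.
Step 19. [r4c7∈{9}] only 9 remains possible at r4c7 ⇒ r4c7=9.
Step 20. [r2c7∈{5}] r2c7 is down to just 5 ⇒ r2c7=5.
Step 21. [r2c6∈{2,6}] 6 has one home in row 2: r2c6 ⇒ r2c6=6.
Step 22. [r4c8∈{3}] r4c8's peers cover all but 3. So r4c8=3.
Step 23. [r7c5∈{5}] r7c5 is down to just 5 ⇒ r7c5=5.
Step 24. [r6c9∈{6}] r6c9 has the single candidate 6 ⇒ r6c9=6.
Step 25. [r2c4∈{1}] r2c4 has the single candidate 1 ⇒ r2c4=1.
Step 26. [r2c1∈{2}] only 2 remains possible at r2c1. So r2c1=2.
Step 27. [r4c1∈{7}] only 7 remains possible at r4c1. So r4c1=7.
Step 28. [r9c9∈{3}] nothing but 3 survives at r9c9, so r9c9=3.
Step 29. [r5c8∈{5}] only 5 remains possible at r5c8 ⇒ r5c8=5.
Step 30. [r9c6∈{9}] r9c6 has the single candidate 9 ⇒ r9c6=9.
Step 31. [r5c7∈{8}] r5c7 has the single candidate 8 ⇒ r5c7=8.
Step 32. [r3c2∈{9}] r3c2's peers cover all but 9 ⇒ r3c2=9.
Step 33. [r8c7∈{4}] only 4 remains possible at r8c7 ⇒ r8c7=4.
Step 34. [r1c4∈{7}] only 7 remains possible at r1c4 ⇒ r1c4=7.
Step 35. [r3c3∈{3}] r3c3 is down to just 3, so r3c3=3.
Step 36. [r9c3∈{7}] r9c3's peers cover all but 7. So r9c3=7.
Step 37. [r2c8∈{9}] nothing but 9 survives at r2c8 ⇒ r2c8=9.
Step 38. [r8c2∈{2}] only 2 remains possible at r8c2. So r8c2=2.
Step 39. [r5c2∈{4}] r5c2 is down to just 4, so r5c2=4.
Step 40. [r3c5∈{4}] only 4 remains possible at r3c5, so r3c5=4.
Step 41. [r6c6∈{5}] r6c6's peers cover all but 5 ⇒ r6c6=5.
Step 42. [r1c6∈{2}] r1c6 has the single candidate 2 ⇒ r1c6=2.
Step 43. [r7c7∈{1}] r7c7 is down to just 1. So r7c7=1.
Step 44. [r6c3∈{1}] nothing but 1 survives at r6c3. So r6c3=1.
Step 45. [r1c3∈{8}] nothing but 8 survives at r1c3 ⇒ r1c3=8.
Step 46. [r7c4∈{8}] r7c4's peers cover all but 8, so r7c4=8.

Answer: 1 5 8 7 9 2 3 6 4 / 2 7 4 1 3 6 5 9 8 / 6 9 3 5 4 8 7 1 2 / 7 6 5 2 8 4 9 3 1 / 9 4 2 6 1 3 8 5 7 / 3 8 1 9 7 5 2 4 6 / 4 3 6 8 5 7 1 2 9 / 8 2 9 3 6 1 4 7 5 / 5 1 7 4 2 9 6 8 3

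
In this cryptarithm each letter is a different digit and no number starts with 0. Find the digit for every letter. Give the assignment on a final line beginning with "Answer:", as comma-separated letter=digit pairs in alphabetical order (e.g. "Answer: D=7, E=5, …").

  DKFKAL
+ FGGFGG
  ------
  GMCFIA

Step 1. [col 1: L + G ≡ A (mod 10)] column 1 (L + G ≡ A (mod 10), carry-in 0) doesn't pin A yet; pick A=3 and continue. So A=3.
Step 2. [col 1: L + G ≡ A (mod 10)] G=6 is one option consistent with column 1 (L + G ≡ A (mod 10), carry-in 0) — take it, so G=6.
Step 3. [col 1: L + G ≡ A (mod 10)] in column 1 we have L+G≡A with carry-in 0; given G=6, A=3 and digits 3,6 already taken and all letters distinct, that pins L to 7, so L=7.
Step 4. [col 2: A + G ≡ I (mod 10)] column 2 reads A+G+carry(1)=I with A=3, G=6; with digits 3,6,7 already taken and all letters distinct, the only value for I is 0. So I=0.
Step 5. [col 3: K + F ≡ F (mod 10)] from column 3 (nothing yet, carry-in 1, digits 0,3,6,7 already taken and all letters distinct): K must equal 9, so K=9.
Step 6. [col 3: K + F ≡ F (mod 10)] no forcing yet in column 3 (carry-in 1); F=1 is free and consistent — try it ⇒ F=1.
Step 7. [col 4: F + G ≡ C (mod 10)] column 4 reads F+G+carry(1)=C with F=1, G=6; with digits 0,1,3,6,7,9 already taken and all letters distinct, the only value for C is 8, so C=8.
Step 8. [col 5: K + G ≡ M (mod 10)] column 5 reads K+G+carry(0)=M with K=9, G=6; with digits 0,1,3,6,7,8,9 already taken and all letters distinct, the only value for M is 5 ⇒ M=5.
Step 9. [col 6: D + F ≡ G (mod 10)] in column 6 we have D+F≡G with carry-in 1; given F=1, G=6 and digits 0,1,3,5,6,7,8,9 already taken and all letters distinct, that pins D to 4 ⇒ D=4.

Answer: A=3, C=8, D=4, F=1, G=6, I=0, K=9, L=7, M=5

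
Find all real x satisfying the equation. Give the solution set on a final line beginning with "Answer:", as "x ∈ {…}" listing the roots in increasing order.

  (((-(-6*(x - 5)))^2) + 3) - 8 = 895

Step 1. [(((-(-6*(x - 5)))^2) + 3) - 8 = 895] the outer -8 inverts by adding 8, so sub: ((-(-6*(x - 5)))^2) + 3 = 903.
Step 2. [((-(-6*(x - 5)))^2) + 3 = 903] subtract 3: x sits inside (… + 3), so sub: (-(-6*(x - 5)))^2 = 900.
Step 3. [(-(-6*(x - 5)))^2 = 900] 900 ≥ 0, LHS is (·)² — take ±√, so sqrt: -(-6*(x - 5)) = 30 or -30.
Step 4. [-(-6*(x - 5)) = 30 or -30] LHS negated; negate both sides ⇒ neg: -6*(x - 5) = -30 or 30.
Step 5. [-6*(x - 5) = -30 or 30] -6·(inner) — divide through by -6. So div: x - 5 = 5 or -5.
Step 6. [x - 5 = 5 or -5] the outer -5 inverts by adding 5. So sub: x = 10 or 0.

Answer: x ∈ {0, 10}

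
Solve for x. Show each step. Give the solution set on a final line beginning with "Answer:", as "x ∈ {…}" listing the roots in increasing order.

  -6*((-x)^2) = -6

Step 1. [-6*((-x)^2) = -6] leading coefficient -6: divide by -6. So div: (-x)^2 = 1.
Step 2. [(-x)^2 = 1] LHS squared, RHS 1 ≥ 0: apply √ (±) ⇒ sqrt: -x = 1 or -1.
Step 3. [-x = 1 or -1] flip signs both sides. So neg: x = -1 or 1.

Answer: x ∈ {-1, 1}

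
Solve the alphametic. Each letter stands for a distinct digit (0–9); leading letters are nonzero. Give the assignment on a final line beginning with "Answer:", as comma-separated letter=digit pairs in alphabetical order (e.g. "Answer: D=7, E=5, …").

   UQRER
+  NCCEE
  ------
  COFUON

Step 1. [col 1: R + E ≡ N (mod 10)] no forcing yet in column 1 (carry-in 0); N=7 is free and consistent — try it, so N=7.
Step 2. [col 1: R + E ≡ N (mod 10)] several values work for R in column 1 (R + E ≡ N (mod 10), carry-in 0); try R=5 ⇒ R=5.
Step 3. [C] adding two 5-digit numbers gives at most 5+1 digits, and here it does — C is that final carry and must be 1. So C=1.
Step 4. [col 1: R + E ≡ N (mod 10)] in column 1 we have R+E≡N with carry-in 0; given R=5, N=7 and digits 1,5,7 already taken and all letters distinct, that pins E to 2, so E=2.
Step 5. [col 2: E + E ≡ O (mod 10)] column 2: given E=2, carry-in 0, and digits 1,2,5,7 already taken and all letters distinct, E+E≡O (mod 10) forces O=4, so O=4.
Step 6. [col 3: R + C ≡ U (mod 10)] from column 3 (R=5, C=1, carry-in 0, digits 1,2,4,5,7 already taken and all letters distinct): U must equal 6 ⇒ U=6.
Step 7. [col 4: Q + C ≡ F (mod 10)] column 4 (Q + C ≡ F (mod 10), carry-in 0) doesn't pin Q yet; pick Q=9 and continue ⇒ Q=9.
Step 8. [col 4: Q + C ≡ F (mod 10)] column 4 reads Q+C+carry(0)=F with Q=9, C=1; with digits 1,2,4,5,6,7,9 already taken and all letters distinct, the only value for F is 0, so F=0.

Answer: C=1, E=2, F=0, N=7, O=4, Q=9, R=5, U=6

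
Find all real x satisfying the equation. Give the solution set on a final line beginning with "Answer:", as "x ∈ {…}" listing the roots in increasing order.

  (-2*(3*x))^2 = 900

Step 1. [(-2*(3*x))^2 = 900] √ both sides: 900 ≥ 0 gives two branches, so sqrt: -2*(3*x) = 30 or -30.
Step 2. [-2*(3*x) = 30 or -30] divide by the outer -2. So div: 3*x = -15 or 15.
Step 3. [3*x = -15 or 15] 3·(inner) — divide through by 3 ⇒ div: x = -5 or 5.

Answer: x ∈ {-5, 5}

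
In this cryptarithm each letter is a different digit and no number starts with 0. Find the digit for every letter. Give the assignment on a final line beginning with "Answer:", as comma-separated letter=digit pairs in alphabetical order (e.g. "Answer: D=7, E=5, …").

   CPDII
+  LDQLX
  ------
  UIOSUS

Step 1. [col 1: I + X ≡ S (mod 10)] several values work for I in column 1 (I + X ≡ S (mod 10), carry-in 0); try I=4. So I=4.
Step 2. [U] adding two 5-digit numbers gives at most 5+1 digits, and here it does — U is that final carry and must be 1 ⇒ U=1.
Step 3. [col 1: I + X ≡ S (mod 10)] column 1 (I + X ≡ S (mod 10), carry-in 0) doesn't pin S yet; pick S=3 and continue, so S=3.
Step 4. [col 1: I + X ≡ S (mod 10)] column 1: given I=4, S=3, carry-in 0, and digits 1,3,4 already taken and all letters distinct, I+X≡S (mod 10) forces X=9. So X=9.
Step 5. [col 2: I + L ≡ U (mod 10)] column 2: given I=4, U=1, carry-in 1, and digits 1,3,4,9 already taken and all letters distinct, I+L≡U (mod 10) forces L=6. So L=6.
Step 6. [col 3: D + Q ≡ S (mod 10)] D=2 is one option consistent with column 3 (D + Q ≡ S (mod 10), carry-in 1) — take it ⇒ D=2.
Step 7. [col 3: D + Q ≡ S (mod 10)] from column 3 (D=2, S=3, carry-in 1, digits 1,2,3,4,6,9 already taken and all letters distinct): Q must equal 0 ⇒ Q=0.
Step 8. [col 4: P + D ≡ O (mod 10)] from column 4 (D=2, carry-in 0, digits 0,1,2,3,4,6,9 already taken and all letters distinct): O must equal 7, so O=7.
Step 9. [col 4: P + D ≡ O (mod 10)] in column 4 we have P+D≡O with carry-in 0; given D=2, O=7 and digits 0,1,2,3,4,6,7,9 already taken and all letters distinct, that pins P to 5. So P=5.
Step 10. [col 5: C + L ≡ I (mod 10)] from column 5 (L=6, I=4, carry-in 0, digits 0,1,2,3,4,5,6,7,9 already taken and all letters distinct): C must equal 8. So C=8.

Answer: C=8, D=2, I=4, L=6, O=7, P=5, Q=0, S=3, U=1, X=9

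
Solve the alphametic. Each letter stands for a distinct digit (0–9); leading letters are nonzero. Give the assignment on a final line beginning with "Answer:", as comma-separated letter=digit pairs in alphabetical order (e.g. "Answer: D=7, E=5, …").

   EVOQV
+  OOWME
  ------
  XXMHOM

Step 1. [X] X is the leading digit of a 6-digit sum of two 5-digit numbers; the final carry is exactly 1. So X=1.
Step 2. [col 1: V + E ≡ M (mod 10)] V=2 is one option consistent with column 1 (V + E ≡ M (mod 10), carry-in 0) — take it. So V=2.
Step 3. [col 1: V + E ≡ M (mod 10)] E=6 is one option consistent with column 1 (V + E ≡ M (mod 10), carry-in 0) — take it ⇒ E=6.
Step 4. [col 1: V + E ≡ M (mod 10)] column 1 reads V+E+carry(0)=M with V=2, E=6; with digits 1,2,6 already taken and all letters distinct, the only value for M is 8. So M=8.
Step 5. [col 2: Q + M ≡ O (mod 10)] several values work for O in column 2 (Q + M ≡ O (mod 10), carry-in 0); try O=5. So O=5.
Step 6. [col 2: Q + M ≡ O (mod 10)] in column 2 we have Q+M≡O with carry-in 0; given M=8, O=5 and digits 1,2,5,6,8 already taken and all letters distinct, that pins Q to 7, so Q=7.
Step 7. [col 3: O + W ≡ H (mod 10)] several values work for H in column 3 (O + W ≡ H (mod 10), carry-in 1); try H=0 ⇒ H=0.
Step 8. [col 3: O + W ≡ H (mod 10)] from column 3 (O=5, H=0, carry-in 1, digits 0,1,2,5,6,7,8 already taken and all letters distinct): W must equal 4. So W=4.

Answer: E=6, H=0, M=8, O=5, Q=7, V=2, W=4, X=1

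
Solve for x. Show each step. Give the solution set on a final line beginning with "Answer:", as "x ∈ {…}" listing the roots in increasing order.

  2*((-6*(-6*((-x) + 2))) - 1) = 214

Step 1. [2*((-6*(-6*((-x) + 2))) - 1) = 214] LHS = 2·(…); ÷2 both sides, so div: (-6*(-6*((-x) + 2))) - 1 = 107.
Step 2. [(-6*(-6*((-x) + 2))) - 1 = 107] peel the -1: add 1 from each side, so sub: -6*(-6*((-x) + 2)) = 108.
Step 3. [-6*(-6*((-x) + 2)) = 108] LHS = -6·(…); ÷-6 both sides, so div: -6*((-x) + 2) = -18.
Step 4. [-6*((-x) + 2) = -18] -6·(inner) — divide through by -6, so div: (-x) + 2 = 3.
Step 5. [(-x) + 2 = 3] 2 comes off first (subtract 2). So sub: -x = 1.
Step 6. [-x = 1] flip signs both sides. So neg: x = -1.

Answer: x ∈ {-1}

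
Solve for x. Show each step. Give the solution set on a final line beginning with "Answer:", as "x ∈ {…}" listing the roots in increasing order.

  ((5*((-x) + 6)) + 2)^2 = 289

Step 1. [((5*((-x) + 6)) + 2)^2 = 289] 289 ≥ 0, LHS is (·)² — take ±√, so sqrt: (5*((-x) + 6)) + 2 = 17 or -17.
Step 2. [(5*((-x) + 6)) + 2 = 17 or -17] the outer +2 inverts by subtracting 2. So sub: 5*((-x) + 6) = 15 or -19.
Step 3. [5*((-x) + 6) = 15 or -19] divide by the outer 5 ⇒ div: (-x) + 6 = 3 or -19/5.
Step 4. [(-x) + 6 = 3 or -19/5] the outer +6 inverts by subtracting 6 ⇒ sub: -x = -3 or -49/5.
Step 5. [-x = -3 or -49/5] leading − — multiply by −1, so neg: x = 3 or 49/5.

Answer: x ∈ {3, 49/5}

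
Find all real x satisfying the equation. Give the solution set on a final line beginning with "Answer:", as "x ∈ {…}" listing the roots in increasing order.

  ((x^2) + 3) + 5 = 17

Step 1. [((x^2) + 3) + 5 = 17] the outer +5 inverts by subtracting 5 ⇒ sub: (x^2) + 3 = 12.
Step 2. [(x^2) + 3 = 12] +3 is outermost — subtract 3 both sides, so sub: x^2 = 9.
Step 3. [x^2 = 9] LHS squared, RHS 9 ≥ 0: apply √ (±), so sqrt: x = 3 or -3.

Answer: x ∈ {-3, 3}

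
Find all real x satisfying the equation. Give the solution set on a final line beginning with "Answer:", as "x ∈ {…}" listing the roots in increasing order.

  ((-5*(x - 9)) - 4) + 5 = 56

Step 1. [((-5*(x - 9)) - 4) + 5 = 56] 5 comes off first (subtract 5). So sub: (-5*(x - 9)) - 4 = 51.
Step 2. [(-5*(x - 9)) - 4 = 51] the outer -4 inverts by adding 4. So sub: -5*(x - 9) = 55.
Step 3. [-5*(x - 9) = 55] -5 out front; divide by -5. So div: x - 9 = -11.
Step 4. [x - 9 = -11] add 9: x sits inside (… - 9). So sub: x = -2.

Answer: x ∈ {-2}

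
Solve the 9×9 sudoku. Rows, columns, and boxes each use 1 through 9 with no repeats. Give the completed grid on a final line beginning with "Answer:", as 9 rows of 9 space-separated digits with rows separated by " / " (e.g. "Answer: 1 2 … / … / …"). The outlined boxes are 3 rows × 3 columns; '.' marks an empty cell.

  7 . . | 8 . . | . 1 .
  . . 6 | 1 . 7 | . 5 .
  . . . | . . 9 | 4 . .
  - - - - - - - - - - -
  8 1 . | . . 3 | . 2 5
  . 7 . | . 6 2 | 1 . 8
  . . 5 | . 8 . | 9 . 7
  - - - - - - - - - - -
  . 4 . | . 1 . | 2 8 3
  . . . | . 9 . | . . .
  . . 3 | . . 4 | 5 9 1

Step 1. [r9c2∈{2,6,8}] r9c2 is the only open cell in row 9 admitting 8 ⇒ r9c2=8.
Step 2. [r5c4∈{4,5,9}] row 5 places 5 nowhere but r5c4 ⇒ r5c4=5.
Step 3. [r8c7∈{6,7}] in col 7, 7 fits only at r8c7. So r8c7=7.
Step 4. [r6c4∈{4}] r6c4 is down to just 4, so r6c4=4.
Step 5. [r5c8∈{3,4}] r5c8 is the only open cell in box 6 admitting 4 ⇒ r5c8=4.
Step 6. [r8c8∈{6}] only 6 remains possible at r8c8, so r8c8=6.
Step 7. [r2c1∈{2,3,4,9}] 4 has one home in col 1: r2c1, so r2c1=4.
Step 8. [r5c1∈{3,9}] in row 5, 3 fits only at r5c1 ⇒ r5c1=3.
Step 9. [r5c3∈{9}] nothing but 9 survives at r5c3. So r5c3=9.
Step 10. [r1c3∈{2}] r1c3's peers cover all but 2. So r1c3=2.
Step 11. [r4c5∈{7}] r4c5 is down to just 7. So r4c5=7.
Step 12. [r9c5∈{2}] r9c5 is down to just 2. So r9c5=2.
Step 13. [r2c5∈{3}] only 3 remains possible at r2c5, so r2c5=3.
Step 14. [r3c5∈{5}] only 5 remains possible at r3c5 ⇒ r3c5=5.
Step 15. [r1c6∈{6}] r1c6 is down to just 6, so r1c6=6.
Step 16. [r1c2∈{3,5,9}] across row 1, 5 lands solely at r1c2, so r1c2=5.
Step 17. [r9c1∈{6}] r9c1's peers cover all but 6 ⇒ r9c1=6.
Step 18. [r6c1∈{2}] r6c1 is down to just 2, so r6c1=2.
Step 19. [r7c6∈{5}] nothing but 5 survives at r7c6 ⇒ r7c6=5.
Step 20. [r3c1∈{1}] nothing but 1 survives at r3c1, so r3c1=1.
Step 21. [r2c9∈{2,9}] row 2 places 2 nowhere but r2c9 ⇒ r2c9=2.
Step 22. [r3c2∈{3}] r3c2's peers cover all but 3, so r3c2=3.
Step 23. [r9c4∈{7}] r9c4's peers cover all but 7 ⇒ r9c4=7.
Step 24. [r8c6∈{8}] r8c6's peers cover all but 8. So r8c6=8.
Step 25. [r3c9∈{6}] only 6 remains possible at r3c9. So r3c9=6.
Step 26. [r6c6∈{1}] r6c6 is down to just 1 ⇒ r6c6=1.
Step 27. [r8c4∈{3}] r8c4 has the single candidate 3 ⇒ r8c4=3.
Step 28. [r6c8∈{3}] r6c8's peers cover all but 3 ⇒ r6c8=3.
Step 29. [r8c9∈{4}] only 4 remains possible at r8c9. So r8c9=4.
Step 30. [r3c8∈{7}] r3c8 has the single candidate 7 ⇒ r3c8=7.
Step 31. [r3c3∈{8}] r3c3 is down to just 8, so r3c3=8.
Step 32. [r1c5∈{4}] r1c5's peers cover all but 4, so r1c5=4.
Step 33. [r2c7∈{8}] nothing but 8 survives at r2c7. So r2c7=8.
Step 34. [r6c2∈{6}] r6c2's peers cover all but 6. So r6c2=6.
Step 35. [r7c4∈{6}] r7c4 has the single candidate 6. So r7c4=6.
Step 36. [r7c1∈{9}] r7c1 is down to just 9 ⇒ r7c1=9.
Step 37. [r1c9∈{9}] r1c9 has the single candidate 9. So r1c9=9.
Step 38. [r3c4∈{2}] r3c4's peers cover all but 2. So r3c4=2.
Step 39. [r4c7∈{6}] nothing but 6 survives at r4c7, so r4c7=6.
Step 40. [r8c2∈{2}] nothing but 2 survives at r8c2 ⇒ r8c2=2.
Step 41. [r7c3∈{7}] r7c3 has the single candidate 7, so r7c3=7.
Step 42. [r4c4∈{9}] r4c4 is down to just 9. So r4c4=9.
Step 43. [r1c7∈{3}] only 3 remains possible at r1c7. So r1c7=3.
Step 44. [r8c1∈{5}] nothing but 5 survives at r8c1, so r8c1=5.
Step 45. [r4c3∈{4}] r4c3's peers cover all but 4 ⇒ r4c3=4.
Step 46. [r8c3∈{1}] r8c3 has the single candidate 1. So r8c3=1.
Step 47. [r2c2∈{9}] r2c2 is down to just 9 ⇒ r2c2=9.

Answer: 7 5 2 8 4 6 3 1 9 / 4 9 6 1 3 7 8 5 2 / 1 3 8 2 5 9 4 7 6 / 8 1 4 9 7 3 6 2 5 / 3 7 9 5 6 2 1 4 8 / 2 6 5 4 8 1 9 3 7 / 9 4 7 6 1 5 2 8 3 / 5 2 1 3 9 8 7 6 4 / 6 8 3 7 2 4 5 9 1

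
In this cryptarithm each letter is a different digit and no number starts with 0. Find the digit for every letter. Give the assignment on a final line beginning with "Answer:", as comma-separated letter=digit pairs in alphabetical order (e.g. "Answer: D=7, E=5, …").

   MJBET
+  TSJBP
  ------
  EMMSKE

Step 1. [col 1: T + P ≡ E (mod 10)] no forcing yet in column 1 (carry-in 0); P=2 is free and consistent — try it ⇒ P=2.
Step 2. [col 1: T + P ≡ E (mod 10)] T=9 is one option consistent with column 1 (T + P ≡ E (mod 10), carry-in 0) — take it. So T=9.
Step 3. [col 1: T + P ≡ E (mod 10)] column 1: given T=9, P=2, carry-in 0, and digits 2,9 already taken and all letters distinct, T+P≡E (mod 10) forces E=1, so E=1.
Step 4. [col 2: E + B ≡ K (mod 10)] column 2 (E + B ≡ K (mod 10), carry-in 1) doesn't pin K yet; pick K=0 and continue. So K=0.
Step 5. [col 2: E + B ≡ K (mod 10)] column 2 reads E+B+carry(1)=K with E=1, K=0; with digits 0,1,2,9 already taken and all letters distinct, the only value for B is 8, so B=8.
Step 6. [col 3: B + J ≡ S (mod 10)] several values work for J in column 3 (B + J ≡ S (mod 10), carry-in 1); try J=7, so J=7.
Step 7. [col 3: B + J ≡ S (mod 10)] column 3 reads B+J+carry(1)=S with B=8, J=7; with digits 0,1,2,7,8,9 already taken and all letters distinct, the only value for S is 6 ⇒ S=6.
Step 8. [col 4: J + S ≡ M (mod 10)] column 4 reads J+S+carry(1)=M with J=7, S=6; with digits 0,1,2,6,7,8,9 already taken and all letters distinct, the only value for M is 4. So M=4.

Answer: B=8, E=1, J=7, K=0, M=4, P=2, S=6, T=9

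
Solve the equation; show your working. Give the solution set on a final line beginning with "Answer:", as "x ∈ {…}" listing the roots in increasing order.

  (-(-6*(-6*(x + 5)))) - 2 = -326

Step 1. [(-(-6*(-6*(x + 5)))) - 2 = -326] peel the -2: add 2 from each side, so sub: -(-6*(-6*(x + 5))) = -324.
Step 2. [-(-6*(-6*(x + 5))) = -324] leading − — multiply by −1 ⇒ neg: -6*(-6*(x + 5)) = 324.
Step 3. [-6*(-6*(x + 5)) = 324] LHS = -6·(…); ÷-6 both sides. So div: -6*(x + 5) = -54.
Step 4. [-6*(x + 5) = -54] -6·(inner) — divide through by -6, so div: x + 5 = 9.
Step 5. [x + 5 = 9] peel the +5: subtract 5 from each side. So sub: x = 4.

Answer: x ∈ {4}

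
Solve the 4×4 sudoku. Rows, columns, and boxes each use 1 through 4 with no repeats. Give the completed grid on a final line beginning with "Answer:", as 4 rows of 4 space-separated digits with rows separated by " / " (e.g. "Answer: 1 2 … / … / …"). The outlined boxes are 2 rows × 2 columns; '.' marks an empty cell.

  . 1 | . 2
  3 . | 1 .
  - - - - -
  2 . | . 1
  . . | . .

Step 1. [r4c4∈{3,4}] in col 4, 3 fits only at r4c4, so r4c4=3.
Step 2. [r4c2∈{4}] nothing but 4 survives at r4c2. So r4c2=4.
Step 3. [r1c1∈{4}] r1c1 is down to just 4 ⇒ r1c1=4.
Step 4. [r4c1∈{1}] only 1 remains possible at r4c1. So r4c1=1.
Step 5. [r4c3∈{2}] only 2 remains possible at r4c3. So r4c3=2.
Step 6. [r2c2∈{2}] nothing but 2 survives at r2c2 ⇒ r2c2=2.
Step 7. [r2c4∈{4}] r2c4 has the single candidate 4, so r2c4=4.
Step 8. [r1c3∈{3}] r1c3's peers cover all but 3. So r1c3=3.
Step 9. [r3c2∈{3}] r3c2 has the single candidate 3, so r3c2=3.
Step 10. [r3c3∈{4}] r3c3 has the single candidate 4, so r3c3=4.

Answer: 4 1 3 2 / 3 2 1 4 / 2 3 4 1 / 1 4 2 3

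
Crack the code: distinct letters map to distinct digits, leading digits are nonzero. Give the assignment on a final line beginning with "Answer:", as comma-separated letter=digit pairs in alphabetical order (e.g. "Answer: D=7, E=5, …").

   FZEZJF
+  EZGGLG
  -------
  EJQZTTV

Step 1. [col 1: F + G ≡ V (mod 10)] V=2 is one option consistent with column 1 (F + G ≡ V (mod 10), carry-in 0) — take it ⇒ V=2.
Step 2. [E] adding two 6-digit numbers gives at most 6+1 digits, and here it does — E is that final carry and must be 1, so E=1.
Step 3. [col 1: F + G ≡ V (mod 10)] several values work for F in column 1 (F + G ≡ V (mod 10), carry-in 0); try F=9, so F=9.
Step 4. [col 1: F + G ≡ V (mod 10)] in column 1 we have F+G≡V with carry-in 0; given F=9, V=2 and digits 1,2,9 already taken and all letters distinct, that pins G to 3. So G=3.
Step 5. [col 2: J + L ≡ T (mod 10)] J=0 is one option consistent with column 2 (J + L ≡ T (mod 10), carry-in 1) — take it. So J=0.
Step 6. [col 2: J + L ≡ T (mod 10)] column 2 (J + L ≡ T (mod 10), carry-in 1) doesn't pin L yet; pick L=6 and continue ⇒ L=6.
Step 7. [col 2: J + L ≡ T (mod 10)] column 2: given J=0, L=6, carry-in 1, and digits 0,1,2,3,6,9 already taken and all letters distinct, J+L≡T (mod 10) forces T=7, so T=7.
Step 8. [col 3: Z + G ≡ T (mod 10)] column 3 reads Z+G+carry(0)=T with G=3, T=7; with digits 0,1,2,3,6,7,9 already taken and all letters distinct, the only value for Z is 4, so Z=4.
Step 9. [col 5: Z + Z ≡ Q (mod 10)] in column 5 we have Z+Z≡Q with carry-in 0; given Z=4 and digits 0,1,2,3,4,6,7,9 already taken and all letters distinct, that pins Q to 8, so Q=8.

Answer: E=1, F=9, G=3, J=0, L=6, Q=8, T=7, V=2, Z=4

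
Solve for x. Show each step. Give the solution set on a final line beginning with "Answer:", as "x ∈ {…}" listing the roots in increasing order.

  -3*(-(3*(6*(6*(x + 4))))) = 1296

Step 1. [-3*(-(3*(6*(6*(x + 4))))) = 1296] -3 out front; divide by -3, so div: -(3*(6*(6*(x + 4)))) = -432.
Step 2. [-(3*(6*(6*(x + 4)))) = -432] flip signs both sides ⇒ neg: 3*(6*(6*(x + 4))) = 432.
Step 3. [3*(6*(6*(x + 4))) = 432] LHS = 3·(…); ÷3 both sides. So div: 6*(6*(x + 4)) = 144.
Step 4. [6*(6*(x + 4)) = 144] LHS = 6·(…); ÷6 both sides ⇒ div: 6*(x + 4) = 24.
Step 5. [6*(x + 4) = 24] 6·(inner) — divide through by 6, so div: x + 4 = 4.
Step 6. [x + 4 = 4] 4 comes off first (subtract 4), so sub: x = 0.

Answer: x ∈ {0}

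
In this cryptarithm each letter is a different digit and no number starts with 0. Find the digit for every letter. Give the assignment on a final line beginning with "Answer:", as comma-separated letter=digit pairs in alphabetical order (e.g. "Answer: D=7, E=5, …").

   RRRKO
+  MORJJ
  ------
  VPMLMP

Step 1. [col 1: O + J ≡ P (mod 10)] P=0 is one option consistent with column 1 (O + J ≡ P (mod 10), carry-in 0) — take it ⇒ P=0.
Step 2. [V] V is the leading digit of a 6-digit sum of two 5-digit numbers; the final carry is exactly 1, so V=1.
Step 3. [col 1: O + J ≡ P (mod 10)] column 1 (O + J ≡ P (mod 10), carry-in 0) doesn't pin J yet; pick J=8 and continue, so J=8.
Step 4. [col 1: O + J ≡ P (mod 10)] column 1 reads O+J+carry(0)=P with J=8, P=0; with digits 0,1,8 already taken and all letters distinct, the only value for O is 2 ⇒ O=2.
Step 5. [col 2: K + J ≡ M (mod 10)] several values work for M in column 2 (K + J ≡ M (mod 10), carry-in 1); try M=6. So M=6.
Step 6. [col 2: K + J ≡ M (mod 10)] in column 2 we have K+J≡M with carry-in 1; given J=8, M=6 and digits 0,1,2,6,8 already taken and all letters distinct, that pins K to 7. So K=7.
Step 7. [col 3: R + R ≡ L (mod 10)] from column 3 (nothing yet, carry-in 1, digits 0,1,2,6,7,8 already taken and all letters distinct): L must equal 9. So L=9.
Step 8. [col 3: R + R ≡ L (mod 10)] column 3: given L=9, carry-in 1, and digits 0,1,2,6,7,8,9 already taken and all letters distinct, R+R≡L (mod 10) forces R=4 ⇒ R=4.

Answer: J=8, K=7, L=9, M=6, O=2, P=0, R=4, V=1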